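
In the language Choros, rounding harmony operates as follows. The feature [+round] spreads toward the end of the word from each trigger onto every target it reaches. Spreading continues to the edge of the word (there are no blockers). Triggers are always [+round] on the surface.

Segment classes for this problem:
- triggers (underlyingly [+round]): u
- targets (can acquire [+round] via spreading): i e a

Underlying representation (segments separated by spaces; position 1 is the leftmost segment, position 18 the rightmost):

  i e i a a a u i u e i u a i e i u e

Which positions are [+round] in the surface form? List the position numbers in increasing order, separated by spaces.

7 8 9 10 11 12 13 14 15 16 17 18

From /u/ at 7 rightward: 8 /i/ → [+round]; 9 /u/ is itself a trigger — this domain ends here.
From /u/ at 9 rightward: 10 /e/ → [+round]; 11 /i/ → [+round]; 12 /u/ is itself a trigger — this domain ends here.
From /u/ at 12 rightward: 13 /a/ → [+round]; 14 /i/ → [+round]; 15 /e/ → [+round]; 16 /i/ → [+round]; 17 /u/ is itself a trigger — this domain ends here.
From /u/ at 17 rightward: 18 /e/ → [+round]; word edge.
Targets with no active source: positions 1 2 3 4 5 6 stay [-round].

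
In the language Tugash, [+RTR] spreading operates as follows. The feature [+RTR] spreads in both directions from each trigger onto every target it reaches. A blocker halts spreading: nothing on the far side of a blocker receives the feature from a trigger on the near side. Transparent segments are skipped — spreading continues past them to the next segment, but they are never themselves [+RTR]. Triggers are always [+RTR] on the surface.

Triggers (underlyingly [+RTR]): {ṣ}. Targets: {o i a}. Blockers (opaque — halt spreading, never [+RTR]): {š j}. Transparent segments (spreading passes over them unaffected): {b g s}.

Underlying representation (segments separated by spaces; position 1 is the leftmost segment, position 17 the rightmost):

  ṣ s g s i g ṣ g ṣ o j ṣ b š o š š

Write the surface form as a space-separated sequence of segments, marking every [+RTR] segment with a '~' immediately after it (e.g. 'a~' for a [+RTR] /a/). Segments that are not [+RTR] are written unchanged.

From /ṣ/ at 1 rightward: 2 /s/ transparent; 3 /g/ transparent; 4 /s/ transparent; 5 /i/ → [+RTR]; 6 /g/ transparent; 7 /ṣ/ is itself a trigger — this domain ends here.
From /ṣ/ at 1 leftward: word edge.
From /ṣ/ at 7 rightward: 8 /g/ transparent; 9 /ṣ/ is itself a trigger — this domain ends here.
From /ṣ/ at 7 leftward: 6 /g/ transparent; 5 /i/ → [+RTR]; 4 /s/ transparent; 3 /g/ transparent; 2 /s/ transparent; 1 /ṣ/ is itself a trigger — this domain ends here.
From /ṣ/ at 9 rightward: 10 /o/ → [+RTR]; 11 /j/ blocks.
From /ṣ/ at 9 leftward: 8 /g/ transparent; 7 /ṣ/ is itself a trigger — this domain ends here.
From /ṣ/ at 12 rightward: 13 /b/ transparent; 14 /š/ blocks.
From /ṣ/ at 12 leftward: 11 /j/ blocks.
Target with no active source: position 15 stays [-emphatic].
[+RTR] positions on the surface: 1 5 7 9 10 12.

ṣ~ s g s i~ g ṣ~ g ṣ~ o~ j ṣ~ b š o š š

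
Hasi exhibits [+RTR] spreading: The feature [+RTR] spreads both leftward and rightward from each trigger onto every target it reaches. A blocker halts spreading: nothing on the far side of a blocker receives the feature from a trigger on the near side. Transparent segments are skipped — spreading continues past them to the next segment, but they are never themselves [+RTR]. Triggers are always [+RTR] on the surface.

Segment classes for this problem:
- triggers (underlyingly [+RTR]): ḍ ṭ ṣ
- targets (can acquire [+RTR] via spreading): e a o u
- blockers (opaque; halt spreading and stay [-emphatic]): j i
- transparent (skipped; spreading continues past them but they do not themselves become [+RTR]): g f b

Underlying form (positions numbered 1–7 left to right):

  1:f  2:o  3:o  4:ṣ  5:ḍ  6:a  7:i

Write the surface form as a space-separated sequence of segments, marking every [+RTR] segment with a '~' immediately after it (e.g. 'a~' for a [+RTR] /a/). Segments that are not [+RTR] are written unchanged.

f o~ o~ ṣ~ ḍ~ a~ i

From /ṣ/ at 4 rightward: 5 /ḍ/ is itself a trigger — this domain ends here.
From /ṣ/ at 4 leftward: 3 /o/ → [+RTR]; 2 /o/ → [+RTR]; 1 /f/ transparent; word edge.
From /ḍ/ at 5 rightward: 6 /a/ → [+RTR]; 7 /i/ blocks.
From /ḍ/ at 5 leftward: 4 /ṣ/ is itself a trigger — this domain ends here.
[+RTR] positions on the surface: 2 3 4 5 6.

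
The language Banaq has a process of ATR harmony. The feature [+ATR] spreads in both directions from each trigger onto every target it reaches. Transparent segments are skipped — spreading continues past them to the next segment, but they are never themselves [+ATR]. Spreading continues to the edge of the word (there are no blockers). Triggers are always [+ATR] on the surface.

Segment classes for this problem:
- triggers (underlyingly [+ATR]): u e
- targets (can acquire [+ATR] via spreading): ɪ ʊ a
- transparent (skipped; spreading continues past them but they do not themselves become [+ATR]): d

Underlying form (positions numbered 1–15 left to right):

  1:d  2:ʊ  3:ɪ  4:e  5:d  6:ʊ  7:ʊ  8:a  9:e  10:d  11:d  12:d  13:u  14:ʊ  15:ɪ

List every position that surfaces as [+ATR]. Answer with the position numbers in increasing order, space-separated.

From /e/ at 4 rightward: 5 /d/ transparent; 6 /ʊ/ → [+ATR]; 7 /ʊ/ → [+ATR]; 8 /a/ → [+ATR]; 9 /e/ is itself a trigger — this domain ends here.
From /e/ at 4 leftward: 3 /ɪ/ → [+ATR]; 2 /ʊ/ → [+ATR]; 1 /d/ transparent; word edge.
From /e/ at 9 rightward: 10 /d/ transparent; 11 /d/ transparent; 12 /d/ transparent; 13 /u/ is itself a trigger — this domain ends here.
From /e/ at 9 leftward: 8 /a/ → [+ATR]; 7 /ʊ/ → [+ATR]; 6 /ʊ/ → [+ATR]; 5 /d/ transparent; 4 /e/ is itself a trigger — this domain ends here.
From /u/ at 13 rightward: 14 /ʊ/ → [+ATR]; 15 /ɪ/ → [+ATR]; word edge.
From /u/ at 13 leftward: 12 /d/ transparent; 11 /d/ transparent; 10 /d/ transparent; 9 /e/ is itself a trigger — this domain ends here.

2 3 4 6 7 8 9 13 14 15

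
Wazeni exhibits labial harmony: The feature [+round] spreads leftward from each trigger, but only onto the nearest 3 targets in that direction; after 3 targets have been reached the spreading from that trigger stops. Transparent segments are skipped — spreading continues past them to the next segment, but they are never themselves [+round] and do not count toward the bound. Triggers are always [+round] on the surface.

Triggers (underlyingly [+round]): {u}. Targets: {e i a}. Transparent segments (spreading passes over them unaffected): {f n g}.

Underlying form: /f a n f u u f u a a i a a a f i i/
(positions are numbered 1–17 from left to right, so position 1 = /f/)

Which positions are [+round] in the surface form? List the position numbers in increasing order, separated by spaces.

2 5 6 8

From /u/ at 5 leftward: 4 /f/ transparent; 3 /n/ transparent; 2 /a/ → [+round]; 1 /f/ transparent; word edge.
From /u/ at 6 leftward: 5 /u/ is itself a trigger — this domain ends here.
From /u/ at 8 leftward: 7 /f/ transparent; 6 /u/ is itself a trigger — this domain ends here.
Targets with no active source: positions 9 10 11 12 13 14 16 17 stay [-round].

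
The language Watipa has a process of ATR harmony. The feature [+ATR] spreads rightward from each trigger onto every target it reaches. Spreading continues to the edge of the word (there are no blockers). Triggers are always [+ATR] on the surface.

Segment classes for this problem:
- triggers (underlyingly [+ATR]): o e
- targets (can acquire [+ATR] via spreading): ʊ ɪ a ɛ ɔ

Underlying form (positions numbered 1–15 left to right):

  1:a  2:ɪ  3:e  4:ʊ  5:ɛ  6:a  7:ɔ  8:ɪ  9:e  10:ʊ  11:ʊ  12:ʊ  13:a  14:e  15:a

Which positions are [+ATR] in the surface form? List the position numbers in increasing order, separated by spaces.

From /e/ at 3 rightward: 4 /ʊ/ → [+ATR]; 5 /ɛ/ → [+ATR]; 6 /a/ → [+ATR]; 7 /ɔ/ → [+ATR]; 8 /ɪ/ → [+ATR]; 9 /e/ is itself a trigger — this domain ends here.
From /e/ at 9 rightward: 10 /ʊ/ → [+ATR]; 11 /ʊ/ → [+ATR]; 12 /ʊ/ → [+ATR]; 13 /a/ → [+ATR]; 14 /e/ is itself a trigger — this domain ends here.
From /e/ at 14 rightward: 15 /a/ → [+ATR]; word edge.
Targets with no active source: positions 1 2 stay [-ATR].

3 4 5 6 7 8 9 10 11 12 13 14 15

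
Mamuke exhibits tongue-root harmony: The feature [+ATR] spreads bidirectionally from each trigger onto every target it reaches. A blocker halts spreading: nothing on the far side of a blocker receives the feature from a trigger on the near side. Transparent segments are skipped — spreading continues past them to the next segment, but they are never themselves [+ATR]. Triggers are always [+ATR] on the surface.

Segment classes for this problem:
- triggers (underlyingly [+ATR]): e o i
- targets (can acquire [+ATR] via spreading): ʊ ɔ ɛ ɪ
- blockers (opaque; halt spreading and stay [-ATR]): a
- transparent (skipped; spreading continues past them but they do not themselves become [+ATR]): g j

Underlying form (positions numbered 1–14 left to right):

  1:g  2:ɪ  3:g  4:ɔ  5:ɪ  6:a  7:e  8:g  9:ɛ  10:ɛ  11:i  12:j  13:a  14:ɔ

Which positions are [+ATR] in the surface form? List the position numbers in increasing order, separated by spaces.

7 9 10 11

From /e/ at 7 rightward: 8 /g/ transparent; 9 /ɛ/ → [+ATR]; 10 /ɛ/ → [+ATR]; 11 /i/ is itself a trigger — this domain ends here.
From /e/ at 7 leftward: 6 /a/ blocks.
From /i/ at 11 rightward: 12 /j/ transparent; 13 /a/ blocks.
From /i/ at 11 leftward: 10 /ɛ/ → [+ATR]; 9 /ɛ/ → [+ATR]; 8 /g/ transparent; 7 /e/ is itself a trigger — this domain ends here.
Targets with no active source: positions 2 4 5 14 stay [-ATR].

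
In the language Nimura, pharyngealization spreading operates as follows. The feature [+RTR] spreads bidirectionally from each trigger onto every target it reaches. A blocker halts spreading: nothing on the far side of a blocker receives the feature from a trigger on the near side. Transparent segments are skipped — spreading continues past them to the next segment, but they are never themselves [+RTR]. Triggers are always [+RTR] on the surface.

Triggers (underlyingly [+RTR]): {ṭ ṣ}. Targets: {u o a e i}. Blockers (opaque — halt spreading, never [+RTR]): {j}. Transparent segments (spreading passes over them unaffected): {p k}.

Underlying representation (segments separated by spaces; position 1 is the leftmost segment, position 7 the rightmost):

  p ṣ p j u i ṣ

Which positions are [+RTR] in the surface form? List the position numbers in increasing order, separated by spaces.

From /ṣ/ at 2 rightward: 3 /p/ transparent; 4 /j/ blocks.
From /ṣ/ at 2 leftward: 1 /p/ transparent; word edge.
From /ṣ/ at 7 rightward: word edge.
From /ṣ/ at 7 leftward: 6 /i/ → [+RTR]; 5 /u/ → [+RTR]; 4 /j/ blocks.

2 5 6 7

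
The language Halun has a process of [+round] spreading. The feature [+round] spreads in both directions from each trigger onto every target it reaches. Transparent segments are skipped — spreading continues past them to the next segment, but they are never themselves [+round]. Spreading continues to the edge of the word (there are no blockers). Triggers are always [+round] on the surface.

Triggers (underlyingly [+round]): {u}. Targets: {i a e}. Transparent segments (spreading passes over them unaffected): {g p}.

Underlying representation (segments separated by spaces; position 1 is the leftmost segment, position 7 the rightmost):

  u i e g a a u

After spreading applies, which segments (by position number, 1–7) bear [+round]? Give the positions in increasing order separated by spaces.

1 2 3 5 6 7

From /u/ at 1 rightward: 2 /i/ → [+round]; 3 /e/ → [+round]; 4 /g/ transparent; 5 /a/ → [+round]; 6 /a/ → [+round]; 7 /u/ is itself a trigger — this domain ends here.
From /u/ at 1 leftward: word edge.
From /u/ at 7 rightward: word edge.
From /u/ at 7 leftward: 6 /a/ → [+round]; 5 /a/ → [+round]; 4 /g/ transparent; 3 /e/ → [+round]; 2 /i/ → [+round]; 1 /u/ is itself a trigger — this domain ends here.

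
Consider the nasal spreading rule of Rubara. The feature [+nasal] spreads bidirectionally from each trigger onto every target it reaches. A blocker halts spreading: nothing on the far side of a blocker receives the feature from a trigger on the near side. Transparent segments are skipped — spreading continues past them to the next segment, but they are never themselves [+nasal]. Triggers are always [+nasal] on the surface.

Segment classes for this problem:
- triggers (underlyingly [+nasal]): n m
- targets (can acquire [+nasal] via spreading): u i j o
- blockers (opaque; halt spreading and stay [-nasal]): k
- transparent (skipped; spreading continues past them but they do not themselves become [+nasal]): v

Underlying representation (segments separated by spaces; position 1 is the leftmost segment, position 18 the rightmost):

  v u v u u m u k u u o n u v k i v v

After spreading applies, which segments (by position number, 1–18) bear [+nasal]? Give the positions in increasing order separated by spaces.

From /m/ at 6 rightward: 7 /u/ → [+nasal]; 8 /k/ blocks.
From /m/ at 6 leftward: 5 /u/ → [+nasal]; 4 /u/ → [+nasal]; 3 /v/ transparent; 2 /u/ → [+nasal]; 1 /v/ transparent; word edge.
From /n/ at 12 rightward: 13 /u/ → [+nasal]; 14 /v/ transparent; 15 /k/ blocks.
From /n/ at 12 leftward: 11 /o/ → [+nasal]; 10 /u/ → [+nasal]; 9 /u/ → [+nasal]; 8 /k/ blocks.
Target with no active source: position 16 stays [-nasal].

2 4 5 6 7 9 10 11 12 13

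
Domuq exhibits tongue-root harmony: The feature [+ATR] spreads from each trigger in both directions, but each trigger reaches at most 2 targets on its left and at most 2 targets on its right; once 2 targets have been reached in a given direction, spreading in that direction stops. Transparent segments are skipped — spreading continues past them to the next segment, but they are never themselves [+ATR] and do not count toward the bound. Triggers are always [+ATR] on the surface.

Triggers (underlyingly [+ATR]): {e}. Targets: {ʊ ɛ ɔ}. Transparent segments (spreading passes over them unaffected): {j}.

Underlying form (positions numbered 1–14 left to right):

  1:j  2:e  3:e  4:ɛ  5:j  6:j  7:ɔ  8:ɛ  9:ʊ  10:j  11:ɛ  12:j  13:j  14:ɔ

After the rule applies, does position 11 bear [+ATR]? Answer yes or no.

From /e/ at 2 rightward: 3 /e/ is itself a trigger — this domain ends here.
From /e/ at 2 leftward: 1 /j/ transparent; word edge.
From /e/ at 3 rightward: 4 /ɛ/ → [+ATR]; 5 /j/ transparent; 6 /j/ transparent; 7 /ɔ/ → [+ATR]; bound reached.
From /e/ at 3 leftward: 2 /e/ is itself a trigger — this domain ends here.
Targets with no active source: positions 8 9 11 14 stay [-ATR].
[+ATR] positions on the surface: 2 3 4 7.

no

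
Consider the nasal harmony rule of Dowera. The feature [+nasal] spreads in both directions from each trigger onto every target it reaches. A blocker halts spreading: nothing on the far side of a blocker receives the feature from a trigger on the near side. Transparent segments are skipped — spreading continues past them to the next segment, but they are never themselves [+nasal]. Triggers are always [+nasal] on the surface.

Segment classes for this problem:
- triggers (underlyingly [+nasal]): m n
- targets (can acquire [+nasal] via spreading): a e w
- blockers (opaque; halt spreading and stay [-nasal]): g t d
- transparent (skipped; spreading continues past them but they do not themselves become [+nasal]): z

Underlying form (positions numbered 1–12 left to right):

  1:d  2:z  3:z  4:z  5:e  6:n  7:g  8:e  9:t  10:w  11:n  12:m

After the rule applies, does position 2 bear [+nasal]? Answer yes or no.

From /n/ at 6 rightward: 7 /g/ blocks.
From /n/ at 6 leftward: 5 /e/ → [+nasal]; 4 /z/ transparent; 3 /z/ transparent; 2 /z/ transparent; 1 /d/ blocks.
From /n/ at 11 rightward: 12 /m/ is itself a trigger — this domain ends here.
From /n/ at 11 leftward: 10 /w/ → [+nasal]; 9 /t/ blocks.
From /m/ at 12 rightward: word edge.
From /m/ at 12 leftward: 11 /n/ is itself a trigger — this domain ends here.
Target with no active source: position 8 stays [-nasal].
[+nasal] positions on the surface: 5 6 10 11 12.

no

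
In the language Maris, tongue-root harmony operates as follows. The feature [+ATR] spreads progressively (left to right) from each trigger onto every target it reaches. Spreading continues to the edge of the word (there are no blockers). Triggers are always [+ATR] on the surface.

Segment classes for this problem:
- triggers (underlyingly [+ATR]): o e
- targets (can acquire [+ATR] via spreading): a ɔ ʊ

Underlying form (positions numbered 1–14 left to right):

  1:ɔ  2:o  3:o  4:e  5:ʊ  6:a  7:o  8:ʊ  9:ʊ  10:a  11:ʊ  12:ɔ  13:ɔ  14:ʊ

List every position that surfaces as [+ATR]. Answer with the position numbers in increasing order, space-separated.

2 3 4 5 6 7 8 9 10 11 12 13 14

From /o/ at 2 rightward: 3 /o/ is itself a trigger — this domain ends here.
From /o/ at 3 rightward: 4 /e/ is itself a trigger — this domain ends here.
From /e/ at 4 rightward: 5 /ʊ/ → [+ATR]; 6 /a/ → [+ATR]; 7 /o/ is itself a trigger — this domain ends here.
From /o/ at 7 rightward: 8 /ʊ/ → [+ATR]; 9 /ʊ/ → [+ATR]; 10 /a/ → [+ATR]; 11 /ʊ/ → [+ATR]; 12 /ɔ/ → [+ATR]; 13 /ɔ/ → [+ATR]; 14 /ʊ/ → [+ATR]; word edge.
Target with no active source: position 1 stays [-ATR].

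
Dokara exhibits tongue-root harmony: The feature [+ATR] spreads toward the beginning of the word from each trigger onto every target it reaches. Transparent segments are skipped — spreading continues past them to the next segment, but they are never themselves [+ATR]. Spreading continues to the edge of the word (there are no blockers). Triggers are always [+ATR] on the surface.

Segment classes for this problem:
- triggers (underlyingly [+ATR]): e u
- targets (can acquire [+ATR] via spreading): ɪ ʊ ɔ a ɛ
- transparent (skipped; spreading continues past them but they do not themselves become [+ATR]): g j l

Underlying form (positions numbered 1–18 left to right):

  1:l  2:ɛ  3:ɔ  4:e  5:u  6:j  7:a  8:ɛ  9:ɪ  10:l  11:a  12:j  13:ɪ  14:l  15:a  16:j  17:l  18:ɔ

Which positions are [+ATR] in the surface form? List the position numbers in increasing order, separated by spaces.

2 3 4 5

From /e/ at 4 leftward: 3 /ɔ/ → [+ATR]; 2 /ɛ/ → [+ATR]; 1 /l/ transparent; word edge.
From /u/ at 5 leftward: 4 /e/ is itself a trigger — this domain ends here.
Targets with no active source: positions 7 8 9 11 13 15 18 stay [-ATR].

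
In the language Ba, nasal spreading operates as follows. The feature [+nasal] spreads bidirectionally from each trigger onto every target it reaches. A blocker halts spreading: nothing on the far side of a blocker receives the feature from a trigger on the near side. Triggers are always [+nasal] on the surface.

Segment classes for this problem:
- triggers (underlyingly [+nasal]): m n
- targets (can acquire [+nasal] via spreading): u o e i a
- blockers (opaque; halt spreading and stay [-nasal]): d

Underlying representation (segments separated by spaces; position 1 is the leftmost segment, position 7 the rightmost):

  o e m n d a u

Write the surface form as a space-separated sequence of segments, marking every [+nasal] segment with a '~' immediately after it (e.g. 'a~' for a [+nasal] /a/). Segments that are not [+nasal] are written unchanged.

o~ e~ m~ n~ d a u

From /m/ at 3 rightward: 4 /n/ is itself a trigger — this domain ends here.
From /m/ at 3 leftward: 2 /e/ → [+nasal]; 1 /o/ → [+nasal]; word edge.
From /n/ at 4 rightward: 5 /d/ blocks.
From /n/ at 4 leftward: 3 /m/ is itself a trigger — this domain ends here.
Targets with no active source: positions 6 7 stay [-nasal].
[+nasal] positions on the surface: 1 2 3 4.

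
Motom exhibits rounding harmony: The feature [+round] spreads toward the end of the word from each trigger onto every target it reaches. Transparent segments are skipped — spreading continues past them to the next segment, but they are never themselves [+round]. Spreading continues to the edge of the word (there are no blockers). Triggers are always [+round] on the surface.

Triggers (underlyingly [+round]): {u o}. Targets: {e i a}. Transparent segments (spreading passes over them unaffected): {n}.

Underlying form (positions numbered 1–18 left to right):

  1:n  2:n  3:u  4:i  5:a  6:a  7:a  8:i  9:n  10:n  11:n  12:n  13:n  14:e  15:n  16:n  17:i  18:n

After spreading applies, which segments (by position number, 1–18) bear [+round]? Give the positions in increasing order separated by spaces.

3 4 5 6 7 8 14 17

From /u/ at 3 rightward: 4 /i/ → [+round]; 5 /a/ → [+round]; 6 /a/ → [+round]; 7 /a/ → [+round]; 8 /i/ → [+round]; 9 /n/ transparent; 10 /n/ transparent; 11 /n/ transparent; 12 /n/ transparent; 13 /n/ transparent; 14 /e/ → [+round]; 15 /n/ transparent; 16 /n/ transparent; 17 /i/ → [+round]; 18 /n/ transparent; word edge.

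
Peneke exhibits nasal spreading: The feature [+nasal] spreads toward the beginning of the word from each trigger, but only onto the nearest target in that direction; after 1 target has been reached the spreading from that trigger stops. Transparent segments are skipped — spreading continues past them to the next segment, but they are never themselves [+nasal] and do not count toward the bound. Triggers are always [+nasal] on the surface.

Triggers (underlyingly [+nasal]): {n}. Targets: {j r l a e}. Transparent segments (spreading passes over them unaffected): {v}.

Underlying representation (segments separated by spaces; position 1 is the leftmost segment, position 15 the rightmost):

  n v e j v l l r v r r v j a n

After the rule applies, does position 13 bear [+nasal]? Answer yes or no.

From /n/ at 1 leftward: word edge.
From /n/ at 15 leftward: 14 /a/ → [+nasal]; bound reached.
Targets with no active source: positions 3 4 6 7 8 10 11 13 stay [-nasal].
[+nasal] positions on the surface: 1 14 15.

no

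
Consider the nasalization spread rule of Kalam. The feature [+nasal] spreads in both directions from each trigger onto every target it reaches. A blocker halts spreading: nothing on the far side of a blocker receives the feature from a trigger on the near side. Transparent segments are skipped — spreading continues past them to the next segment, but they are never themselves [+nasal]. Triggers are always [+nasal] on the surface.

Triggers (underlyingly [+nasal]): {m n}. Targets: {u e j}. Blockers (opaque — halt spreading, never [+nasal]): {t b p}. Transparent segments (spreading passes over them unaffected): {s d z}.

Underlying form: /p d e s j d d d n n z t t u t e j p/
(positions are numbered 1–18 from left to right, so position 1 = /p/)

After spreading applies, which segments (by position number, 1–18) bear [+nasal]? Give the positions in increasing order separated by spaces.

From /n/ at 9 rightward: 10 /n/ is itself a trigger — this domain ends here.
From /n/ at 9 leftward: 8 /d/ transparent; 7 /d/ transparent; 6 /d/ transparent; 5 /j/ → [+nasal]; 4 /s/ transparent; 3 /e/ → [+nasal]; 2 /d/ transparent; 1 /p/ blocks.
From /n/ at 10 rightward: 11 /z/ transparent; 12 /t/ blocks.
From /n/ at 10 leftward: 9 /n/ is itself a trigger — this domain ends here.
Targets with no active source: positions 14 16 17 stay [-nasal].

3 5 9 10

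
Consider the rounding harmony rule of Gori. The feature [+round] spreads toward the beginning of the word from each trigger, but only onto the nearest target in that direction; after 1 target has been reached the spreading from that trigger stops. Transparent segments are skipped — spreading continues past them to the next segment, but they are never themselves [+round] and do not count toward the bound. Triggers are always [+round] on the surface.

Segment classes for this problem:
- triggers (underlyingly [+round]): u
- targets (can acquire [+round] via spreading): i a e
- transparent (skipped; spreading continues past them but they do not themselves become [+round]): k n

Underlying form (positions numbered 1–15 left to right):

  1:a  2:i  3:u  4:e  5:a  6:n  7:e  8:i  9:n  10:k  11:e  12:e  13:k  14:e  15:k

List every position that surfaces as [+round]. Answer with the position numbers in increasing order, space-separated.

From /u/ at 3 leftward: 2 /i/ → [+round]; bound reached.
Targets with no active source: positions 1 4 5 7 8 11 12 14 stay [-round].

2 3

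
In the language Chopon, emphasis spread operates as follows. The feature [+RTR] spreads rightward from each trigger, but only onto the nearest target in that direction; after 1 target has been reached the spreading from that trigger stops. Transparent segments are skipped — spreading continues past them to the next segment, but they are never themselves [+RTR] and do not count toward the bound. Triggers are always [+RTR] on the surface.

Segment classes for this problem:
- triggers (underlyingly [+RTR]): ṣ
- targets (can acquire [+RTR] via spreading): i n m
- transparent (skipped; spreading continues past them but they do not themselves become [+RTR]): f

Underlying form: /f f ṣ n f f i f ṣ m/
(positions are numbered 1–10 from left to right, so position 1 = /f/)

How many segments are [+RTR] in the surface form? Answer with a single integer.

From /ṣ/ at 3 rightward: 4 /n/ → [+RTR]; bound reached.
From /ṣ/ at 9 rightward: 10 /m/ → [+RTR]; bound reached.
Target with no active source: position 7 stays [-emphatic].
[+RTR] positions on the surface: 3 4 9 10.

4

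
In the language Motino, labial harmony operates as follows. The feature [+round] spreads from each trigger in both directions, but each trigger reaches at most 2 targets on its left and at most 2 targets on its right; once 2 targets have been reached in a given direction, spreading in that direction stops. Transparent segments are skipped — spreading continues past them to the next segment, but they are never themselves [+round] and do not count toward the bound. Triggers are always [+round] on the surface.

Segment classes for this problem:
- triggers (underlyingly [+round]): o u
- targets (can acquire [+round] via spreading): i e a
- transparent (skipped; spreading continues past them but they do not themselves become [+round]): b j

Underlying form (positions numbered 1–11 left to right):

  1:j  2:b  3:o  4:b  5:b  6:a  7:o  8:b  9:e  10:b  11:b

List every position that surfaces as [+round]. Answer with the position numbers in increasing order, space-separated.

From /o/ at 3 rightward: 4 /b/ transparent; 5 /b/ transparent; 6 /a/ → [+round]; 7 /o/ is itself a trigger — this domain ends here.
From /o/ at 3 leftward: 2 /b/ transparent; 1 /j/ transparent; word edge.
From /o/ at 7 rightward: 8 /b/ transparent; 9 /e/ → [+round]; 10 /b/ transparent; 11 /b/ transparent; word edge.
From /o/ at 7 leftward: 6 /a/ → [+round]; 5 /b/ transparent; 4 /b/ transparent; 3 /o/ is itself a trigger — this domain ends here.

3 6 7 9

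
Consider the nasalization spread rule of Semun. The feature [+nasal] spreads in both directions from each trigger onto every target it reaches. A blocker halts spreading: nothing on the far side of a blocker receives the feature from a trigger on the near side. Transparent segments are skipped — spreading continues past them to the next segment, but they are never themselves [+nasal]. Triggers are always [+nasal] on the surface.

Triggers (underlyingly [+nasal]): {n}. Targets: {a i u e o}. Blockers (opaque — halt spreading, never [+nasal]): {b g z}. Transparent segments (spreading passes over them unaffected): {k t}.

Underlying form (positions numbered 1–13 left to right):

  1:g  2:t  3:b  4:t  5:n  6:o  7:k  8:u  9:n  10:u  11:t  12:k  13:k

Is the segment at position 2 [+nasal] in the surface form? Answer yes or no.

From /n/ at 5 rightward: 6 /o/ → [+nasal]; 7 /k/ transparent; 8 /u/ → [+nasal]; 9 /n/ is itself a trigger — this domain ends here.
From /n/ at 5 leftward: 4 /t/ transparent; 3 /b/ blocks.
From /n/ at 9 rightward: 10 /u/ → [+nasal]; 11 /t/ transparent; 12 /k/ transparent; 13 /k/ transparent; word edge.
From /n/ at 9 leftward: 8 /u/ → [+nasal]; 7 /k/ transparent; 6 /o/ → [+nasal]; 5 /n/ is itself a trigger — this domain ends here.
[+nasal] positions on the surface: 5 6 8 9 10.

no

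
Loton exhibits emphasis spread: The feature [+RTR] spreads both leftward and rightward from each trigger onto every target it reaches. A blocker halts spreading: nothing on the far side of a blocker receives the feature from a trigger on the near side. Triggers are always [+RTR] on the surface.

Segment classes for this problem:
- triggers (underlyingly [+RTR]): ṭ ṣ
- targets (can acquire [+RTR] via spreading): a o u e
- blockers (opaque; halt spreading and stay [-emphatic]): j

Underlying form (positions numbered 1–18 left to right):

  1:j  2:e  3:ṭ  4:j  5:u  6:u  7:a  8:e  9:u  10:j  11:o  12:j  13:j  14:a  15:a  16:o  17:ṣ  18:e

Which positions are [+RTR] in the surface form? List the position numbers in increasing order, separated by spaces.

From /ṭ/ at 3 rightward: 4 /j/ blocks.
From /ṭ/ at 3 leftward: 2 /e/ → [+RTR]; 1 /j/ blocks.
From /ṣ/ at 17 rightward: 18 /e/ → [+RTR]; word edge.
From /ṣ/ at 17 leftward: 16 /o/ → [+RTR]; 15 /a/ → [+RTR]; 14 /a/ → [+RTR]; 13 /j/ blocks.
Targets with no active source: positions 5 6 7 8 9 11 stay [-emphatic].

2 3 14 15 16 17 18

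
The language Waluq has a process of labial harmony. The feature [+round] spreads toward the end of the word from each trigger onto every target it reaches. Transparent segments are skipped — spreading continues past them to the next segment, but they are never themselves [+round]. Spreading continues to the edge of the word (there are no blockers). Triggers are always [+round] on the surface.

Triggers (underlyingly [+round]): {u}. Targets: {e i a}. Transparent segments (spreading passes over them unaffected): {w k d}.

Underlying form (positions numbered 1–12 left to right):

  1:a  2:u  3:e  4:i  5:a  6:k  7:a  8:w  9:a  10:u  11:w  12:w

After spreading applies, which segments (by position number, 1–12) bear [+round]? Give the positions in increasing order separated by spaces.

2 3 4 5 7 9 10

From /u/ at 2 rightward: 3 /e/ → [+round]; 4 /i/ → [+round]; 5 /a/ → [+round]; 6 /k/ transparent; 7 /a/ → [+round]; 8 /w/ transparent; 9 /a/ → [+round]; 10 /u/ is itself a trigger — this domain ends here.
From /u/ at 10 rightward: 11 /w/ transparent; 12 /w/ transparent; word edge.
Target with no active source: position 1 stays [-round].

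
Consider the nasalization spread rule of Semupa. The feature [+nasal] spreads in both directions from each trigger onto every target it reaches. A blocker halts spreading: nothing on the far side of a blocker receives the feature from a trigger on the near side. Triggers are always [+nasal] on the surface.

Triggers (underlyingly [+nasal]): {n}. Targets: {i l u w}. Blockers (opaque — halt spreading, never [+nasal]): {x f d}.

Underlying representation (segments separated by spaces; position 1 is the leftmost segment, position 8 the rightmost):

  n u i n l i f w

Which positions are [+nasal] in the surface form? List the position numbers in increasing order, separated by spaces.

1 2 3 4 5 6

From /n/ at 1 rightward: 2 /u/ → [+nasal]; 3 /i/ → [+nasal]; 4 /n/ is itself a trigger — this domain ends here.
From /n/ at 1 leftward: word edge.
From /n/ at 4 rightward: 5 /l/ → [+nasal]; 6 /i/ → [+nasal]; 7 /f/ blocks.
From /n/ at 4 leftward: 3 /i/ → [+nasal]; 2 /u/ → [+nasal]; 1 /n/ is itself a trigger — this domain ends here.
Target with no active source: position 8 stays [-nasal].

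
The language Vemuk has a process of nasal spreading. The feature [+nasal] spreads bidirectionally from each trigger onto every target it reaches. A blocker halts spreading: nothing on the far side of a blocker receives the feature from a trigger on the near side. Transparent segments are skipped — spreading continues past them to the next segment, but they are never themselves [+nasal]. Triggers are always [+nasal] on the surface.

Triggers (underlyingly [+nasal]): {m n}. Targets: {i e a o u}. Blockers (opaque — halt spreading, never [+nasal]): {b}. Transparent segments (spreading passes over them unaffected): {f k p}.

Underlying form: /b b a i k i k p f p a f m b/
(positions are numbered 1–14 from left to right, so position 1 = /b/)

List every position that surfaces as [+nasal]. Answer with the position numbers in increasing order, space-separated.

From /m/ at 13 rightward: 14 /b/ blocks.
From /m/ at 13 leftward: 12 /f/ transparent; 11 /a/ → [+nasal]; 10 /p/ transparent; 9 /f/ transparent; 8 /p/ transparent; 7 /k/ transparent; 6 /i/ → [+nasal]; 5 /k/ transparent; 4 /i/ → [+nasal]; 3 /a/ → [+nasal]; 2 /b/ blocks.

3 4 6 11 13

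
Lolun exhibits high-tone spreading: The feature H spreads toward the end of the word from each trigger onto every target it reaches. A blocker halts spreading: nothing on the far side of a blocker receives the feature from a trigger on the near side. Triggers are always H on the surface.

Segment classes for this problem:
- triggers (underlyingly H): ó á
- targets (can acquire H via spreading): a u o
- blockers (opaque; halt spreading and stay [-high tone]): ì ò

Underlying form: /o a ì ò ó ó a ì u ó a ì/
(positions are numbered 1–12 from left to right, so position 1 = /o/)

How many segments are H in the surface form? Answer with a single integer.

5

From /ó/ at 5 rightward: 6 /ó/ is itself a trigger — this domain ends here.
From /ó/ at 6 rightward: 7 /a/ → H; 8 /ì/ blocks.
From /ó/ at 10 rightward: 11 /a/ → H; 12 /ì/ blocks.
Targets with no active source: positions 1 2 9 stay [-high tone].
H positions on the surface: 5 6 7 10 11.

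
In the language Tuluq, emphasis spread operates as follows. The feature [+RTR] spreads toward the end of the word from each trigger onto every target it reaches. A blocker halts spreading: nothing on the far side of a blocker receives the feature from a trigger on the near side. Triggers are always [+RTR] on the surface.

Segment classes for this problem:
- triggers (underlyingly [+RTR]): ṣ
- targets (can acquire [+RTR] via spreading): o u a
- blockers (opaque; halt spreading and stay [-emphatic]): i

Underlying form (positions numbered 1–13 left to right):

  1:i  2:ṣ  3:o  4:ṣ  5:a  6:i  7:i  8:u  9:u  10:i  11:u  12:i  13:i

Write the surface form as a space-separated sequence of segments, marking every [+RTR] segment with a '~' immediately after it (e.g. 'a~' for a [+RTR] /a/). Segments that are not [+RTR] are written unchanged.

i ṣ~ o~ ṣ~ a~ i i u u i u i i

From /ṣ/ at 2 rightward: 3 /o/ → [+RTR]; 4 /ṣ/ is itself a trigger — this domain ends here.
From /ṣ/ at 4 rightward: 5 /a/ → [+RTR]; 6 /i/ blocks.
Targets with no active source: positions 8 9 11 stay [-emphatic].
[+RTR] positions on the surface: 2 3 4 5.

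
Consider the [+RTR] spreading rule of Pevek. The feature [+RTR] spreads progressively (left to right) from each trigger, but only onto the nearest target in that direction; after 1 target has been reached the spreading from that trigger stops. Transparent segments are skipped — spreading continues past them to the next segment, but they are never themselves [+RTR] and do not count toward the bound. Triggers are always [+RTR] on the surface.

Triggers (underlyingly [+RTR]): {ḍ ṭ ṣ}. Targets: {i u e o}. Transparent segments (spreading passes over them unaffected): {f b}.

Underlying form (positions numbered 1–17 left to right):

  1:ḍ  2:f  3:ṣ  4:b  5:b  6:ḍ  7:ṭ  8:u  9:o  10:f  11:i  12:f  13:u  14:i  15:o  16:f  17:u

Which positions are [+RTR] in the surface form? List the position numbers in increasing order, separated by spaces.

From /ḍ/ at 1 rightward: 2 /f/ transparent; 3 /ṣ/ is itself a trigger — this domain ends here.
From /ṣ/ at 3 rightward: 4 /b/ transparent; 5 /b/ transparent; 6 /ḍ/ is itself a trigger — this domain ends here.
From /ḍ/ at 6 rightward: 7 /ṭ/ is itself a trigger — this domain ends here.
From /ṭ/ at 7 rightward: 8 /u/ → [+RTR]; bound reached.
Targets with no active source: positions 9 11 13 14 15 17 stay [-emphatic].

1 3 6 7 8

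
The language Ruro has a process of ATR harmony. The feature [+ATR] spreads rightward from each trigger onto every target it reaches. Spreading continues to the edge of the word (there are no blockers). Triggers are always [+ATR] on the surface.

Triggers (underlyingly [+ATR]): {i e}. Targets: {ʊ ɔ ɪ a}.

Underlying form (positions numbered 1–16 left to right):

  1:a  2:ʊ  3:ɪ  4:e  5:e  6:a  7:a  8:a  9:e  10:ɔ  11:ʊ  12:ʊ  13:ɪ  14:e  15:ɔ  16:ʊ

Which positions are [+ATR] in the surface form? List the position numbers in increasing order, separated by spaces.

4 5 6 7 8 9 10 11 12 13 14 15 16

From /e/ at 4 rightward: 5 /e/ is itself a trigger — this domain ends here.
From /e/ at 5 rightward: 6 /a/ → [+ATR]; 7 /a/ → [+ATR]; 8 /a/ → [+ATR]; 9 /e/ is itself a trigger — this domain ends here.
From /e/ at 9 rightward: 10 /ɔ/ → [+ATR]; 11 /ʊ/ → [+ATR]; 12 /ʊ/ → [+ATR]; 13 /ɪ/ → [+ATR]; 14 /e/ is itself a trigger — this domain ends here.
From /e/ at 14 rightward: 15 /ɔ/ → [+ATR]; 16 /ʊ/ → [+ATR]; word edge.
Targets with no active source: positions 1 2 3 stay [-ATR].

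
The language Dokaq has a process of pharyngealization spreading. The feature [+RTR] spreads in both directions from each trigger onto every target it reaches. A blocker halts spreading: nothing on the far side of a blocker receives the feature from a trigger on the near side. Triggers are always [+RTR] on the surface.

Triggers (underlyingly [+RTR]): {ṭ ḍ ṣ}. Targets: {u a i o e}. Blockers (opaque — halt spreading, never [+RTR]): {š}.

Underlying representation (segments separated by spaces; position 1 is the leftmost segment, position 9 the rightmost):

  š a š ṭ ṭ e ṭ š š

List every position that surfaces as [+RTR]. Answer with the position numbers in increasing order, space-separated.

From /ṭ/ at 4 rightward: 5 /ṭ/ is itself a trigger — this domain ends here.
From /ṭ/ at 4 leftward: 3 /š/ blocks.
From /ṭ/ at 5 rightward: 6 /e/ → [+RTR]; 7 /ṭ/ is itself a trigger — this domain ends here.
From /ṭ/ at 5 leftward: 4 /ṭ/ is itself a trigger — this domain ends here.
From /ṭ/ at 7 rightward: 8 /š/ blocks.
From /ṭ/ at 7 leftward: 6 /e/ → [+RTR]; 5 /ṭ/ is itself a trigger — this domain ends here.
Target with no active source: position 2 stays [-emphatic].

4 5 6 7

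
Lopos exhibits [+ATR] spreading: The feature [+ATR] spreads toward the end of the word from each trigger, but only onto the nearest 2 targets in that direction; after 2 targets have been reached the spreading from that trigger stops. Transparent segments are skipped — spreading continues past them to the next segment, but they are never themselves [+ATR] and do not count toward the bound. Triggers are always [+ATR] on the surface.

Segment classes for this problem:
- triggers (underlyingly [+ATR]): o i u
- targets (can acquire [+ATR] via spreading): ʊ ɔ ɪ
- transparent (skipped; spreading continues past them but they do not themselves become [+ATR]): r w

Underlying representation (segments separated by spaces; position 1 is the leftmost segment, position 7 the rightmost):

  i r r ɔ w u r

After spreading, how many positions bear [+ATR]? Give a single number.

From /i/ at 1 rightward: 2 /r/ transparent; 3 /r/ transparent; 4 /ɔ/ → [+ATR]; 5 /w/ transparent; 6 /u/ is itself a trigger — this domain ends here.
From /u/ at 6 rightward: 7 /r/ transparent; word edge.
[+ATR] positions on the surface: 1 4 6.

3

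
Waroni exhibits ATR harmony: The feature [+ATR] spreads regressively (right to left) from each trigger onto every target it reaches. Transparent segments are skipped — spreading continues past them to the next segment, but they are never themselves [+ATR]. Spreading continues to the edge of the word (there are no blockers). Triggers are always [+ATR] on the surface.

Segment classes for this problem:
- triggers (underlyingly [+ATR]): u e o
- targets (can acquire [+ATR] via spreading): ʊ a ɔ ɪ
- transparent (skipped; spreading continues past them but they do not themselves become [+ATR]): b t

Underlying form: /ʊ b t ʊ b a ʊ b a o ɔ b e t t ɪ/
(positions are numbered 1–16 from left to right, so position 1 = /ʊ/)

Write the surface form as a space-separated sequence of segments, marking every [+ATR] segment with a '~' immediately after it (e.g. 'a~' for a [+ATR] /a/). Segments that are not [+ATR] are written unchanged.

From /o/ at 10 leftward: 9 /a/ → [+ATR]; 8 /b/ transparent; 7 /ʊ/ → [+ATR]; 6 /a/ → [+ATR]; 5 /b/ transparent; 4 /ʊ/ → [+ATR]; 3 /t/ transparent; 2 /b/ transparent; 1 /ʊ/ → [+ATR]; word edge.
From /e/ at 13 leftward: 12 /b/ transparent; 11 /ɔ/ → [+ATR]; 10 /o/ is itself a trigger — this domain ends here.
Target with no active source: position 16 stays [-ATR].
[+ATR] positions on the surface: 1 4 6 7 9 10 11 13.

ʊ~ b t ʊ~ b a~ ʊ~ b a~ o~ ɔ~ b e~ t t ɪ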